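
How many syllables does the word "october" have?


Word: "october"
Syllable breakdown: oc | to | ber
Counting: 3 parts
= 3 syllables


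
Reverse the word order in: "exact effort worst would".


Original: "exact effort worst would"
Words (1..n): exact | effort | worst | would
Reversed (n..1): would | worst | effort | exact
Result = "would worst effort exact"


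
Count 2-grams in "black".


Word: "black" (length 5)
Number of 2-grams = length - 2 + 1 = 5 - 2 + 1
= 4


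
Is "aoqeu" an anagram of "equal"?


Word 1: "equal" → sorted: aelqu
Word 2: "aoqeu" → sorted: aeoqu
Same letters? aelqu != aeoqu
Anagram = No


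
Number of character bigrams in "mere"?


Word: "mere" (length 4)
Number of 2-grams = length - 2 + 1 = 4 - 2 + 1
= 3


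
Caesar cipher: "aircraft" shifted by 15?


Word: "aircraft"
Shift: 15
Each letter → (letter + shift) mod 26:
  'a' (0) + 15 = 15 → 'p'
  'i' (8) + 15 = 23 → 'x'
  'r' (17) + 15 = 6 → 'g'
  'c' (2) + 15 = 17 → 'r'
  'r' (17) + 15 = 6 → 'g'
  'a' (0) + 15 = 15 → 'p'
  'f' (5) + 15 = 20 → 'u'
  't' (19) + 15 = 8 → 'i'
Result = "pxgrgpui"


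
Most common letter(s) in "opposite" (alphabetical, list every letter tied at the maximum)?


Word: "opposite"
Letter counts:
  'e': 1
  'i': 1
  'o': 2
  'p': 2
  's': 1
  't': 1
Maximum count = 2
Most frequent = 'o', 'p' (2 times each)


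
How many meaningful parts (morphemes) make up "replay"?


Word: "replay"
Morphemes: re- + play
Each morpheme carries meaning
= 2 morphemes


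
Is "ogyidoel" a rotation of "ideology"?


Word: "ideology", Candidate: "ogyidoel"
Method: check if candidate is substring of word+word
"ideologyideology" contains "ogyidoel"? No
Is rotation = No


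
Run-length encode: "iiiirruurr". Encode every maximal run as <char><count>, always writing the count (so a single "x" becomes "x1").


String: "iiiirruurr"
Scanning for consecutive runs:
  'i' x 4
  'r' x 2
  'u' x 2
  'r' x 2
RLE = "i4r2u2r2"


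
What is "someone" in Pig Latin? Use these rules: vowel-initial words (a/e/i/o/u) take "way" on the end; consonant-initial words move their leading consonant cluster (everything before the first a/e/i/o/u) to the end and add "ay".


Word: "someone"
Starts with consonant(s) → move to end, add 'ay'
Consonant cluster: "s"
Pig Latin = "omeonesay"


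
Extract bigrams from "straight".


Word: "straight" (length 8)
Number of bigrams = 8 - 2 + 1 = 7
  Position 0: "st"
  Position 1: "tr"
  Position 2: "ra"
  Position 3: "ai"
  Position 4: "ig"
  Position 5: "gh"
  Position 6: "ht"
Bigrams = "st", "tr", "ra", "ai", "ig", "gh", "ht"


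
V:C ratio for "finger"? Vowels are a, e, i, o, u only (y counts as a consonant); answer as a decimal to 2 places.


Word: "finger"
Vowels (a,e,i,o,u): 2
Consonants: 4
Ratio = 2/4
= 0.50


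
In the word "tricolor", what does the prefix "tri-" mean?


Prefix: tri-
As in: tricolor -> tri- + color
Meaning = three


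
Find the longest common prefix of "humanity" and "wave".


Word 1: "humanity"
Word 2: "wave"
Comparing from start:
  Pos 0: 'h' != 'w' (stop)
LCP = "" (length 0)


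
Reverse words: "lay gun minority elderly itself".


Original: "lay gun minority elderly itself"
Words (1..n): lay | gun | minority | elderly | itself
Reversed (n..1): itself | elderly | minority | gun | lay
Result = "itself elderly minority gun lay"


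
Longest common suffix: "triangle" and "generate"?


Word 1: "triangle"
Word 2: "generate"
Comparing from end:
  Pos -1: 'e' == 'e'
  Pos -2: 'l' != 't' (stop)
LCS = "e" (length 1)


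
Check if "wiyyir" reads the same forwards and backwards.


Word: "wiyyir"
Reversed: "riyyiw"
Forward == Backward? wiyyir != riyyiw
Palindrome = No


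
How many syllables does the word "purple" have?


Word: "purple"
Syllable breakdown: pur · ple
Counting: 2 parts
= 2 syllables


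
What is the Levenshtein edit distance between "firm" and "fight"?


Word 1: "firm" (length 4)
Word 2: "fight" (length 5)
One optimal edit sequence (insert/delete/substitute each cost 1):
  1. keep 'f'
  2. keep 'i'
  3. insert 'g'  (+1)
  4. substitute 'r' -> 'h'  (+1)
  5. substitute 'm' -> 't'  (+1)
Total edit operations: 3
Edit distance = 3


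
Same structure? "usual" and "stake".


Pattern of "usual": [0, 1, 0, 2, 3]
Pattern of "stake": [0, 1, 2, 3, 4]
Patterns do not match
Same pattern = No


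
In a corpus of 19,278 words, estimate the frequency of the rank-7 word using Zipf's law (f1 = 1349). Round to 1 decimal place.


Zipf's law: f(r) = f(1) / r
f(1) = 1349
f(7) = 1349 / 7
= 192.7 occurrences


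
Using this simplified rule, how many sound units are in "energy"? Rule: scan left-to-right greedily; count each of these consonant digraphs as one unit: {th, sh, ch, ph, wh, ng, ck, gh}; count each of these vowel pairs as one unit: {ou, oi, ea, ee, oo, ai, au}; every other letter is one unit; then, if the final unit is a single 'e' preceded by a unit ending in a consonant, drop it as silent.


Word: "energy" (6 letters)
Left-to-right scan:
  [1] 'e' (letter)
  [2] 'n' (letter)
  [3] 'e' (letter)
  [4] 'r' (letter)
  [5] 'g' (letter)
  [6] 'y' (letter)
Units from scan: 6
Sound units = 6 units


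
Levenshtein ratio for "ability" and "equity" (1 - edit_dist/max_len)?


Word 1: "ability" (length 7)
Word 2: "equity" (length 6)
One optimal edit sequence:
  1. delete 'a'  (+1)
  2. substitute 'b' -> 'e'  (+1)
  3. substitute 'i' -> 'q'  (+1)
  4. substitute 'l' -> 'u'  (+1)
  5. keep 'i'
  6. keep 't'
  7. keep 'y'
Edit distance = 4
Max length = max(7, 6) = 7
Similarity = 1 - 4/7
= 0.4286


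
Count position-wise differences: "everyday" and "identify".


Comparing character by character (same length = 8):
  Pos 0: 'e' vs 'i' !=
  Pos 1: 'v' vs 'd' !=
  Pos 2: 'e' vs 'e' =
  Pos 3: 'r' vs 'n' !=
  Pos 4: 'y' vs 't' !=
  Pos 5: 'd' vs 'i' !=
  Pos 6: 'a' vs 'f' !=
  Pos 7: 'y' vs 'y' =
Hamming distance = 6


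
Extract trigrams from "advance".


Word: "advance" (length 7)
Number of trigrams = 7 - 3 + 1 = 5
  Position 0: "adv"
  Position 1: "dva"
  Position 2: "van"
  Position 3: "anc"
  Position 4: "nce"
Trigrams = "adv", "dva", "van", "anc", "nce"


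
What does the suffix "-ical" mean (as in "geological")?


Suffix: -ical
As in: geological -> geology + -ical, with a spelling change
Meaning = relating to


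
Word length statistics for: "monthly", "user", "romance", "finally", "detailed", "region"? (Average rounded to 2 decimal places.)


Lengths: "monthly"=7, "user"=4, "romance"=7, "finally"=7, "detailed"=8, "region"=6
Sum = 39, Count = 6
Average = 39/6 = 6.50
= avg=6.50, min=4, max=8


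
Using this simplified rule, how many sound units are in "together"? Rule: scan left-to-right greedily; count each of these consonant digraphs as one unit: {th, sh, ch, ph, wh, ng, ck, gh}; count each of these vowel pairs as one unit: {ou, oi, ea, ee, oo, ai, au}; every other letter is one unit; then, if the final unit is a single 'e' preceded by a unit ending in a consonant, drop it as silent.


Word: "together" (8 letters)
Left-to-right scan:
  [1] 't' (letter)
  [2] 'o' (letter)
  [3] 'g' (letter)
  [4] 'e' (letter)
  [5] 'th' (digraph)
  [6] 'e' (letter)
  [7] 'r' (letter)
Units from scan: 7
Sound units = 7 units


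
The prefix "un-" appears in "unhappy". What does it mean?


Prefix: un-
As in: unhappy -> un- + happy
Meaning = not / reverse


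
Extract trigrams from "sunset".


Word: "sunset" (length 6)
Number of trigrams = 6 - 3 + 1 = 4
  Position 0: "sun"
  Position 1: "uns"
  Position 2: "nse"
  Position 3: "set"
Trigrams = "sun", "uns", "nse", "set"


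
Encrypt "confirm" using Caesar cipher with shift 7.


Word: "confirm"
Shift: 7
Each letter → (letter + shift) mod 26:
  'c' (2) + 7 = 9 → 'j'
  'o' (14) + 7 = 21 → 'v'
  'n' (13) + 7 = 20 → 'u'
  'f' (5) + 7 = 12 → 'm'
  'i' (8) + 7 = 15 → 'p'
  'r' (17) + 7 = 24 → 'y'
  'm' (12) + 7 = 19 → 't'
Result = "jvumpyt"


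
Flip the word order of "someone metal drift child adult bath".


Original: "someone metal drift child adult bath"
Words (1..n): someone | metal | drift | child | adult | bath
Reversed (n..1): bath | adult | child | drift | metal | someone
Result = "bath adult child drift metal someone"


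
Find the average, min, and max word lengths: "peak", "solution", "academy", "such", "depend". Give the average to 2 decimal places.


Lengths: "peak"=4, "solution"=8, "academy"=7, "such"=4, "depend"=6
Sum = 29, Count = 5
Average = 29/5 = 5.80
= avg=5.80, min=4, max=8


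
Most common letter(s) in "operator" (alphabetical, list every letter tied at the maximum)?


Word: "operator"
Letter counts:
  'a': 1
  'e': 1
  'o': 2
  'p': 1
  'r': 2
  't': 1
Maximum count = 2
Most frequent = 'o', 'r' (2 times each)


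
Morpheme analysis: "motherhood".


Word: "motherhood"
Morphemes: mother + -hood
Each morpheme carries meaning
= 2 morphemes


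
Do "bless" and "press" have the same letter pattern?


Pattern of "bless": [0, 1, 2, 3, 3]
Pattern of "press": [0, 1, 2, 3, 3]
Patterns match
Same pattern = Yes


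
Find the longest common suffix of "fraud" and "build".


Word 1: "fraud"
Word 2: "build"
Comparing from end:
  Pos -1: 'd' == 'd'
  Pos -2: 'u' != 'l' (stop)
LCS = "d" (length 1)


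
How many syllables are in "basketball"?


Word: "basketball"
Syllable breakdown: bas / ket / ball
Counting: 3 parts
= 3 syllables


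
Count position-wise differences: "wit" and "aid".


Comparing character by character (same length = 3):
  Pos 0: 'w' vs 'a' !=
  Pos 1: 'i' vs 'i' =
  Pos 2: 't' vs 'd' !=
Hamming distance = 2


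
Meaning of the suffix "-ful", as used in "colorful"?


Suffix: -ful
Example: colorful (color + -ful)
Meaning = full of


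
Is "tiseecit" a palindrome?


Word: "tiseecit"
Reversed: "ticeesit"
Forward == Backward? tiseecit != ticeesit
Palindrome = No


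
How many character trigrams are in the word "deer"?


Word: "deer" (length 4)
Number of 3-grams = length - 3 + 1 = 4 - 3 + 1
= 2


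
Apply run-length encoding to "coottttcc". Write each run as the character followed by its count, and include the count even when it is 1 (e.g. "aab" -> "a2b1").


String: "coottttcc"
Scanning for consecutive runs:
  'c' x 1
  'o' x 2
  't' x 4
  'c' x 2
RLE = "c1o2t4c2"


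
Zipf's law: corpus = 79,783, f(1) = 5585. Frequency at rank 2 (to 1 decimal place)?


Zipf's law: f(r) = f(1) / r
f(1) = 5585
f(2) = 5585 / 2
= 2792.5 occurrences


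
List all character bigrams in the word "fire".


Word: "fire" (length 4)
Number of bigrams = 4 - 2 + 1 = 3
  Position 0: "fi"
  Position 1: "ir"
  Position 2: "re"
Bigrams = "fi", "ir", "re"


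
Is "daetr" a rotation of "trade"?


Word: "trade", Candidate: "daetr"
Method: check if candidate is substring of word+word
"tradetrade" contains "daetr"? No
Is rotation = No


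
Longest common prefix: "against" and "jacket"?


Word 1: "against"
Word 2: "jacket"
Comparing from start:
  Pos 0: 'a' != 'j' (stop)
LCP = "" (length 0)


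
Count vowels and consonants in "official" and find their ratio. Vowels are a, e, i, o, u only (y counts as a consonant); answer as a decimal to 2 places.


Word: "official"
Vowels (a,e,i,o,u): 4
Consonants: 4
Ratio = 4/4
= 1.00


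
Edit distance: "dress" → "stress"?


Word 1: "dress" (length 5)
Word 2: "stress" (length 6)
One optimal edit sequence (insert/delete/substitute each cost 1):
  1. insert 's'  (+1)
  2. substitute 'd' -> 't'  (+1)
  3. keep 'r'
  4. keep 'e'
  5. keep 's'
  6. keep 's'
Total edit operations: 2
Edit distance = 2


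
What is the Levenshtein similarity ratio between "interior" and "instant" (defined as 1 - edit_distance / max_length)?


Word 1: "interior" (length 8)
Word 2: "instant" (length 7)
One optimal edit sequence:
  1. keep 'i'
  2. keep 'n'
  3. delete 't'  (+1)
  4. substitute 'e' -> 's'  (+1)
  5. substitute 'r' -> 't'  (+1)
  6. substitute 'i' -> 'a'  (+1)
  7. substitute 'o' -> 'n'  (+1)
  8. substitute 'r' -> 't'  (+1)
Edit distance = 6
Max length = max(8, 7) = 8
Similarity = 1 - 6/8
= 0.2500


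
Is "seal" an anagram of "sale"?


Word 1: "sale" → sorted: aels
Word 2: "seal" → sorted: aels
Same letters? aels == aels
Anagram = Yes


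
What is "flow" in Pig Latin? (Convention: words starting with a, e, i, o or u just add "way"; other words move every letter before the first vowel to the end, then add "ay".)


Word: "flow"
Starts with consonant(s) → move to end, add 'ay'
Consonant cluster: "fl"
Pig Latin = "owflay"


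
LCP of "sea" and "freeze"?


Word 1: "sea"
Word 2: "freeze"
Comparing from start:
  Pos 0: 's' != 'f' (stop)
LCP = "" (length 0)


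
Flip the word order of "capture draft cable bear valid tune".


Original: "capture draft cable bear valid tune"
Words (1..n): capture | draft | cable | bear | valid | tune
Reversed (n..1): tune | valid | bear | cable | draft | capture
Result = "tune valid bear cable draft capture"


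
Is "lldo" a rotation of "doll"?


Word: "doll", Candidate: "lldo"
Method: check if candidate is substring of word+word
"dolldoll" contains "lldo"? Yes
Is rotation = Yes


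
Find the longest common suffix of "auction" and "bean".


Word 1: "auction"
Word 2: "bean"
Comparing from end:
  Pos -1: 'n' == 'n'
  Pos -2: 'o' != 'a' (stop)
LCS = "n" (length 1)


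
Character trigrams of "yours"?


Word: "yours" (length 5)
Number of trigrams = 5 - 3 + 1 = 3
  Position 0: "you"
  Position 1: "our"
  Position 2: "urs"
Trigrams = "you", "our", "urs"


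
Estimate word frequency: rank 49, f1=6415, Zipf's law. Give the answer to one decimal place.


Zipf's law: f(r) = f(1) / r
f(1) = 6415
f(49) = 6415 / 49
= 130.9 occurrences


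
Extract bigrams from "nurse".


Word: "nurse" (length 5)
Number of bigrams = 5 - 2 + 1 = 4
  Position 0: "nu"
  Position 1: "ur"
  Position 2: "rs"
  Position 3: "se"
Bigrams = "nu", "ur", "rs", "se"


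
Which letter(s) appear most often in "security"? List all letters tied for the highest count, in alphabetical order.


Word: "security"
Letter counts:
  'c': 1
  'e': 1
  'i': 1
  'r': 1
  's': 1
  't': 1
  'u': 1
  'y': 1
Maximum count = 1
Most frequent = 'c', 'e', 'i', 'r', 's', 't', 'u', 'y' (1 time each)


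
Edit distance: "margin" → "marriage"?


Word 1: "margin" (length 6)
Word 2: "marriage" (length 8)
One optimal edit sequence (insert/delete/substitute each cost 1):
  1. keep 'm'
  2. keep 'a'
  3. keep 'r'
  4. substitute 'g' -> 'r'  (+1)
  5. keep 'i'
  6. insert 'a'  (+1)
  7. insert 'g'  (+1)
  8. substitute 'n' -> 'e'  (+1)
Total edit operations: 4
Edit distance = 4


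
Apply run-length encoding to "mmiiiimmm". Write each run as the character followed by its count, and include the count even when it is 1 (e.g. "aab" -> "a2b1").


String: "mmiiiimmm"
Scanning for consecutive runs:
  'm' x 2
  'i' x 4
  'm' x 3
RLE = "m2i4m3"


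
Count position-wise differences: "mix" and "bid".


Comparing character by character (same length = 3):
  Pos 0: 'm' vs 'b' !=
  Pos 1: 'i' vs 'i' =
  Pos 2: 'x' vs 'd' !=
Hamming distance = 2


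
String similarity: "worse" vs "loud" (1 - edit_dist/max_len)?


Word 1: "worse" (length 5)
Word 2: "loud" (length 4)
One optimal edit sequence:
  1. substitute 'w' -> 'l'  (+1)
  2. keep 'o'
  3. delete 'r'  (+1)
  4. substitute 's' -> 'u'  (+1)
  5. substitute 'e' -> 'd'  (+1)
Edit distance = 4
Max length = max(5, 4) = 5
Similarity = 1 - 4/5
= 0.2000


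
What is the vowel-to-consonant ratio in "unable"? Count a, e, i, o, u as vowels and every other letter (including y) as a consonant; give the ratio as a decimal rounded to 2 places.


Word: "unable"
Vowels (a,e,i,o,u): 3
Consonants: 3
Ratio = 3/3
= 1.00


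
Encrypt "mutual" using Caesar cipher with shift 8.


Word: "mutual"
Shift: 8
Each letter → (letter + shift) mod 26:
  'm' (12) + 8 = 20 → 'u'
  'u' (20) + 8 = 2 → 'c'
  't' (19) + 8 = 1 → 'b'
  'u' (20) + 8 = 2 → 'c'
  'a' (0) + 8 = 8 → 'i'
  'l' (11) + 8 = 19 → 't'
Result = "ucbcit"


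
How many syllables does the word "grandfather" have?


Word: "grandfather"
Syllable breakdown: grand-fa-ther
Counting: 3 parts
= 3 syllables


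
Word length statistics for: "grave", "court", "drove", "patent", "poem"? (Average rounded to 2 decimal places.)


Lengths: "grave"=5, "court"=5, "drove"=5, "patent"=6, "poem"=4
Sum = 25, Count = 5
Average = 25/5 = 5.00
= avg=5.00, min=4, max=6


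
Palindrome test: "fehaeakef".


Word: "fehaeakef"
Reversed: "fekaeahef"
Forward == Backward? fehaeakef != fekaeahef
Palindrome = No


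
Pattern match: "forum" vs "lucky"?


Pattern of "forum": [0, 1, 2, 3, 4]
Pattern of "lucky": [0, 1, 2, 3, 4]
Patterns match
Same pattern = Yes


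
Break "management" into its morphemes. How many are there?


Word: "management"
Morphemes: manage | -ment
Each morpheme carries meaning
= 2 morphemes


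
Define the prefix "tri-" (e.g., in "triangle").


Prefix: tri-
Example: triangle = tri- + angle
Meaning = three


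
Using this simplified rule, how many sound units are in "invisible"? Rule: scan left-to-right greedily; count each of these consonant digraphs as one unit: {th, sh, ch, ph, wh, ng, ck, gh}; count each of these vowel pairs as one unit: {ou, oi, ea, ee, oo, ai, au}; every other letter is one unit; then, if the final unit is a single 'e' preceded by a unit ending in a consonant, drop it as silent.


Word: "invisible" (9 letters)
Left-to-right scan:
  1. 'i' (letter)
  2. 'n' (letter)
  3. 'v' (letter)
  4. 'i' (letter)
  5. 's' (letter)
  6. 'i' (letter)
  7. 'b' (letter)
  8. 'l' (letter)
  9. 'e' (letter)
Units from scan: 9
Final unit is 'e' after a consonant -> drop as silent (-1)
Sound units = 8 units


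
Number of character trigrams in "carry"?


Word: "carry" (length 5)
Number of 3-grams = length - 3 + 1 = 5 - 3 + 1
= 3


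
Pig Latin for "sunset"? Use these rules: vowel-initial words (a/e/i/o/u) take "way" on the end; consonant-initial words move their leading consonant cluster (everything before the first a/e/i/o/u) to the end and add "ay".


Word: "sunset"
Starts with consonant(s) → move to end, add 'ay'
Consonant cluster: "s"
Pig Latin = "unsetsay"


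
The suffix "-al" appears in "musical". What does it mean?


Suffix: -al
Example: musical = music + -al
Meaning = relating to


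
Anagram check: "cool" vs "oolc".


Word 1: "cool" → sorted: cloo
Word 2: "oolc" → sorted: cloo
Same letters? cloo == cloo
Anagram = Yes


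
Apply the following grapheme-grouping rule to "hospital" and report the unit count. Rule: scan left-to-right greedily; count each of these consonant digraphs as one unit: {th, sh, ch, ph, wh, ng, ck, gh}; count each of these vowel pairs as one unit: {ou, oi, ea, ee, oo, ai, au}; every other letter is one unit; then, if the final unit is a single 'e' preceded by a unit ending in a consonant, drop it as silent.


Word: "hospital" (8 letters)
Left-to-right scan:
  1. 'h' (letter)
  2. 'o' (letter)
  3. 's' (letter)
  4. 'p' (letter)
  5. 'i' (letter)
  6. 't' (letter)
  7. 'a' (letter)
  8. 'l' (letter)
Units from scan: 8
Sound units = 8 units


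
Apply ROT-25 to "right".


Word: "right"
Shift: 25
Each letter → (letter + shift) mod 26:
  'r' (17) + 25 = 16 → 'q'
  'i' (8) + 25 = 7 → 'h'
  'g' (6) + 25 = 5 → 'f'
  'h' (7) + 25 = 6 → 'g'
  't' (19) + 25 = 18 → 's'
Result = "qhfgs"


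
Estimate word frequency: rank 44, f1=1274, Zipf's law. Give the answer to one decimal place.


Zipf's law: f(r) = f(1) / r
f(1) = 1274
f(44) = 1274 / 44
= 29.0 occurrences


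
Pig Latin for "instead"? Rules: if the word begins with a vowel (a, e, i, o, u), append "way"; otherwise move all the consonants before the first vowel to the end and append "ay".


Word: "instead"
Starts with vowel → add 'way'
Pig Latin = "insteadway"


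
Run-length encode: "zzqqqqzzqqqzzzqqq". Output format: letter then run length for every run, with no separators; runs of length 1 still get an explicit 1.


String: "zzqqqqzzqqqzzzqqq"
Scanning for consecutive runs:
  'z' x 2
  'q' x 4
  'z' x 2
  'q' x 3
  'z' x 3
  'q' x 3
RLE = "z2q4z2q3z3q3"


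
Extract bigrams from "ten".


Word: "ten" (length 3)
Number of bigrams = 3 - 2 + 1 = 2
  Position 0: "te"
  Position 1: "en"
Bigrams = "te", "en"


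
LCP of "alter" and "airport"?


Word 1: "alter"
Word 2: "airport"
Comparing from start:
  Pos 0: 'a' == 'a'
  Pos 1: 'l' != 'i' (stop)
LCP = "a" (length 1)


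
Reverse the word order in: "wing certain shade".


Original: "wing certain shade"
Words (1..n): wing | certain | shade
Reversed (n..1): shade | certain | wing
Result = "shade certain wing"


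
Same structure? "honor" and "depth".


Pattern of "honor": [0, 1, 2, 1, 3]
Pattern of "depth": [0, 1, 2, 3, 4]
Patterns do not match
Same pattern = No


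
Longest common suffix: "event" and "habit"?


Word 1: "event"
Word 2: "habit"
Comparing from end:
  Pos -1: 't' == 't'
  Pos -2: 'n' != 'i' (stop)
LCS = "t" (length 1)


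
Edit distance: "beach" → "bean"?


Word 1: "beach" (length 5)
Word 2: "bean" (length 4)
One optimal edit sequence (insert/delete/substitute each cost 1):
  1. keep 'b'
  2. keep 'e'
  3. keep 'a'
  4. delete 'c'  (+1)
  5. substitute 'h' -> 'n'  (+1)
Total edit operations: 2
Edit distance = 2


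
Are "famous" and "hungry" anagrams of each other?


Word 1: "famous" → sorted: afmosu
Word 2: "hungry" → sorted: ghnruy
Same letters? afmosu != ghnruy
Anagram = No


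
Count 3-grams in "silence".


Word: "silence" (length 7)
Number of 3-grams = length - 3 + 1 = 7 - 3 + 1
= 5


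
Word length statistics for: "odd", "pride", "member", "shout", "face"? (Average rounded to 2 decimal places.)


Lengths: "odd"=3, "pride"=5, "member"=6, "shout"=5, "face"=4
Sum = 23, Count = 5
Average = 23/5 = 4.60
= avg=4.60, min=3, max=6


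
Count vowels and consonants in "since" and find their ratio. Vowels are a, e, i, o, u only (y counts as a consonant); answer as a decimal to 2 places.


Word: "since"
Vowels (a,e,i,o,u): 2
Consonants: 3
Ratio = 2/3
= 0.67


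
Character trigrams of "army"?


Word: "army" (length 4)
Number of trigrams = 4 - 3 + 1 = 2
  Position 0: "arm"
  Position 1: "rmy"
Trigrams = "arm", "rmy"


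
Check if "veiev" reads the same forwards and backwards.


Word: "veiev"
Reversed: "veiev"
Forward == Backward? veiev == veiev
Palindrome = Yes


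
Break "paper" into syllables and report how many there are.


Word: "paper"
Syllable breakdown: pa · per
Counting: 2 parts
= 2 syllables


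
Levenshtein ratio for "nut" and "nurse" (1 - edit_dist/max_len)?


Word 1: "nut" (length 3)
Word 2: "nurse" (length 5)
One optimal edit sequence:
  1. keep 'n'
  2. keep 'u'
  3. insert 'r'  (+1)
  4. insert 's'  (+1)
  5. substitute 't' -> 'e'  (+1)
Edit distance = 3
Max length = max(3, 5) = 5
Similarity = 1 - 3/5
= 0.4000


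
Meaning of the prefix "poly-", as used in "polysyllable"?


Prefix: poly-
As in: polysyllable -> poly- + syllable
Meaning = many


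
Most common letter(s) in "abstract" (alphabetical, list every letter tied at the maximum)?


Word: "abstract"
Letter counts:
  'a': 2
  'b': 1
  'c': 1
  'r': 1
  's': 1
  't': 2
Maximum count = 2
Most frequent = 'a', 't' (2 times each)


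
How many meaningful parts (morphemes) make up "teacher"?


Word: "teacher"
Morphemes: teach + -er
Each morpheme carries meaning
= 2 morphemes


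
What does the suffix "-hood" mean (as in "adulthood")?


Suffix: -hood
As in: adulthood -> adult + -hood
Meaning = state / condition


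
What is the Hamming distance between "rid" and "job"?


Comparing character by character (same length = 3):
  Pos 0: 'r' vs 'j' !=
  Pos 1: 'i' vs 'o' !=
  Pos 2: 'd' vs 'b' !=
Hamming distance = 3


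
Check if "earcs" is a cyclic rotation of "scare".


Word: "scare", Candidate: "earcs"
Method: check if candidate is substring of word+word
"scarescare" contains "earcs"? No
Is rotation = No


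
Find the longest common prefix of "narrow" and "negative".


Word 1: "narrow"
Word 2: "negative"
Comparing from start:
  Pos 0: 'n' == 'n'
  Pos 1: 'a' != 'e' (stop)
LCP = "n" (length 1)


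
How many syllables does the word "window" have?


Word: "window"
Syllable breakdown: win-dow
Counting: 2 parts
= 2 syllables


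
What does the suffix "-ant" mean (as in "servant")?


Suffix: -ant
Example: servant = serve + -ant, with a spelling change
Meaning = one who / that which


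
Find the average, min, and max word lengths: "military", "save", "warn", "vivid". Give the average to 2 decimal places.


Lengths: "military"=8, "save"=4, "warn"=4, "vivid"=5
Sum = 21, Count = 4
Average = 21/4 = 5.25
= avg=5.25, min=4, max=8


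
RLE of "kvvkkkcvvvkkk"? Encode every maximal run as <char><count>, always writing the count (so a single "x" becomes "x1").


String: "kvvkkkcvvvkkk"
Scanning for consecutive runs:
  'k' x 1
  'v' x 2
  'k' x 3
  'c' x 1
  'v' x 3
  'k' x 3
RLE = "k1v2k3c1v3k3"


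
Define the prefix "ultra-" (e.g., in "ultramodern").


Prefix: ultra-
As in: ultramodern -> ultra- + modern
Meaning = beyond


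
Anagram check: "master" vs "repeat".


Word 1: "master" → sorted: aemrst
Word 2: "repeat" → sorted: aeeprt
Same letters? aemrst != aeeprt
Anagram = No


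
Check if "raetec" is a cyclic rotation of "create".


Word: "create", Candidate: "raetec"
Method: check if candidate is substring of word+word
"createcreate" contains "raetec"? No
Is rotation = No


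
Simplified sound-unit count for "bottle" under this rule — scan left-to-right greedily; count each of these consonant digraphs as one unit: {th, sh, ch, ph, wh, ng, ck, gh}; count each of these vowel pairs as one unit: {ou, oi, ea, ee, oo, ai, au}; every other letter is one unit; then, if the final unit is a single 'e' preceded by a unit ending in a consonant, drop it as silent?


Word: "bottle" (6 letters)
Left-to-right scan:
  [1] 'b' (letter)
  [2] 'o' (letter)
  [3] 't' (letter)
  [4] 't' (letter)
  [5] 'l' (letter)
  [6] 'e' (letter)
Units from scan: 6
Final unit is 'e' after a consonant -> drop as silent (-1)
Sound units = 5 units


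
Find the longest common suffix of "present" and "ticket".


Word 1: "present"
Word 2: "ticket"
Comparing from end:
  Pos -1: 't' == 't'
  Pos -2: 'n' != 'e' (stop)
LCS = "t" (length 1)


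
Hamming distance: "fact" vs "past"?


Comparing character by character (same length = 4):
  Pos 0: 'f' vs 'p' !=
  Pos 1: 'a' vs 'a' =
  Pos 2: 'c' vs 's' !=
  Pos 3: 't' vs 't' =
Hamming distance = 2


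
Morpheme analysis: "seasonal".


Word: "seasonal"
Morphemes: season / -al
Each morpheme carries meaning
= 2 morphemes


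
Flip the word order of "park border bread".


Original: "park border bread"
Words (1..n): park | border | bread
Reversed (n..1): bread | border | park
Result = "bread border park"


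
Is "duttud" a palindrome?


Word: "duttud"
Reversed: "duttud"
Forward == Backward? duttud == duttud
Palindrome = Yes


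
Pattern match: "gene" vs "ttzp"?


Pattern of "gene": [0, 1, 2, 1]
Pattern of "ttzp": [0, 0, 1, 2]
Patterns do not match
Same pattern = No


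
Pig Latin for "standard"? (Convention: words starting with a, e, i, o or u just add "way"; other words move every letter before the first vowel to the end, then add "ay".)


Word: "standard"
Starts with consonant(s) → move to end, add 'ay'
Consonant cluster: "st"
Pig Latin = "andardstay"


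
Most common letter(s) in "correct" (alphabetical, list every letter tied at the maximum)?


Word: "correct"
Letter counts:
  'c': 2
  'e': 1
  'o': 1
  'r': 2
  't': 1
Maximum count = 2
Most frequent = 'c', 'r' (2 times each)


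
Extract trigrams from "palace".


Word: "palace" (length 6)
Number of trigrams = 6 - 3 + 1 = 4
  Position 0: "pal"
  Position 1: "ala"
  Position 2: "lac"
  Position 3: "ace"
Trigrams = "pal", "ala", "lac", "ace"


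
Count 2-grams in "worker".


Word: "worker" (length 6)
Number of 2-grams = length - 2 + 1 = 6 - 2 + 1
= 5


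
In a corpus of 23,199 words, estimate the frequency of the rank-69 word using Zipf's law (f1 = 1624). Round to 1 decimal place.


Zipf's law: f(r) = f(1) / r
f(1) = 1624
f(69) = 1624 / 69
= 23.5 occurrences


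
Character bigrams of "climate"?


Word: "climate" (length 7)
Number of bigrams = 7 - 2 + 1 = 6
  Position 0: "cl"
  Position 1: "li"
  Position 2: "im"
  Position 3: "ma"
  Position 4: "at"
  Position 5: "te"
Bigrams = "cl", "li", "im", "ma", "at", "te"


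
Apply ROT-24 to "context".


Word: "context"
Shift: 24
Each letter → (letter + shift) mod 26:
  'c' (2) + 24 = 0 → 'a'
  'o' (14) + 24 = 12 → 'm'
  'n' (13) + 24 = 11 → 'l'
  't' (19) + 24 = 17 → 'r'
  'e' (4) + 24 = 2 → 'c'
  'x' (23) + 24 = 21 → 'v'
  't' (19) + 24 = 17 → 'r'
Result = "amlrcvr"


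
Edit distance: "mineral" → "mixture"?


Word 1: "mineral" (length 7)
Word 2: "mixture" (length 7)
One optimal edit sequence (insert/delete/substitute each cost 1):
  1. keep 'm'
  2. keep 'i'
  3. substitute 'n' -> 'x'  (+1)
  4. substitute 'e' -> 't'  (+1)
  5. substitute 'r' -> 'u'  (+1)
  6. substitute 'a' -> 'r'  (+1)
  7. substitute 'l' -> 'e'  (+1)
Total edit operations: 5
Edit distance = 5


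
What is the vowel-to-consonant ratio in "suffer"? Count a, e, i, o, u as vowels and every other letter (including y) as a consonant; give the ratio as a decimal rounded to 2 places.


Word: "suffer"
Vowels (a,e,i,o,u): 2
Consonants: 4
Ratio = 2/4
= 0.50


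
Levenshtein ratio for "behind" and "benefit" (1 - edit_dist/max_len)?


Word 1: "behind" (length 6)
Word 2: "benefit" (length 7)
One optimal edit sequence:
  1. keep 'b'
  2. keep 'e'
  3. insert 'n'  (+1)
  4. substitute 'h' -> 'e'  (+1)
  5. substitute 'i' -> 'f'  (+1)
  6. substitute 'n' -> 'i'  (+1)
  7. substitute 'd' -> 't'  (+1)
Edit distance = 5
Max length = max(6, 7) = 7
Similarity = 1 - 5/7
= 0.2857


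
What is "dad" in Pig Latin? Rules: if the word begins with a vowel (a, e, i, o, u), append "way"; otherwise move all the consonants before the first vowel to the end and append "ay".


Word: "dad"
Starts with consonant(s) → move to end, add 'ay'
Consonant cluster: "d"
Pig Latin = "adday"


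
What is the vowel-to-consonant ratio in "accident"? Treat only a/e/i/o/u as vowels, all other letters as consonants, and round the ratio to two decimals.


Word: "accident"
Vowels (a,e,i,o,u): 3
Consonants: 5
Ratio = 3/5
= 0.60


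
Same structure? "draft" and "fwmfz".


Pattern of "draft": [0, 1, 2, 3, 4]
Pattern of "fwmfz": [0, 1, 2, 0, 3]
Patterns do not match
Same pattern = No


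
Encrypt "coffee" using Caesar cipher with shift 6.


Word: "coffee"
Shift: 6
Each letter → (letter + shift) mod 26:
  'c' (2) + 6 = 8 → 'i'
  'o' (14) + 6 = 20 → 'u'
  'f' (5) + 6 = 11 → 'l'
  'f' (5) + 6 = 11 → 'l'
  'e' (4) + 6 = 10 → 'k'
  'e' (4) + 6 = 10 → 'k'
Result = "iullkk"


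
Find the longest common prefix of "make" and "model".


Word 1: "make"
Word 2: "model"
Comparing from start:
  Pos 0: 'm' == 'm'
  Pos 1: 'a' != 'o' (stop)
LCP = "m" (length 1)


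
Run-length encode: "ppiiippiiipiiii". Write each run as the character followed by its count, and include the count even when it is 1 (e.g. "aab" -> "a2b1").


String: "ppiiippiiipiiii"
Scanning for consecutive runs:
  'p' x 2
  'i' x 3
  'p' x 2
  'i' x 3
  'p' x 1
  'i' x 4
RLE = "p2i3p2i3p1i4"


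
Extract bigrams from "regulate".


Word: "regulate" (length 8)
Number of bigrams = 8 - 2 + 1 = 7
  Position 0: "re"
  Position 1: "eg"
  Position 2: "gu"
  Position 3: "ul"
  Position 4: "la"
  Position 5: "at"
  Position 6: "te"
Bigrams = "re", "eg", "gu", "ul", "la", "at", "te"


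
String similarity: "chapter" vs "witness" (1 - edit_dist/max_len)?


Word 1: "chapter" (length 7)
Word 2: "witness" (length 7)
One optimal edit sequence:
  1. substitute 'c' -> 'w'  (+1)
  2. substitute 'h' -> 'i'  (+1)
  3. substitute 'a' -> 't'  (+1)
  4. substitute 'p' -> 'n'  (+1)
  5. substitute 't' -> 'e'  (+1)
  6. substitute 'e' -> 's'  (+1)
  7. substitute 'r' -> 's'  (+1)
Edit distance = 7
Max length = max(7, 7) = 7
Similarity = 1 - 7/7
= 0.0000


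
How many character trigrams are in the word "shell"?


Word: "shell" (length 5)
Number of 3-grams = length - 3 + 1 = 5 - 3 + 1
= 3


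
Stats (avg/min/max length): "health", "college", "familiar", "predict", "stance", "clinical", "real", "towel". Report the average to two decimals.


Lengths: "health"=6, "college"=7, "familiar"=8, "predict"=7, "stance"=6, "clinical"=8, "real"=4, "towel"=5
Sum = 51, Count = 8
Average = 51/8 = 6.38
= avg=6.38, min=4, max=8


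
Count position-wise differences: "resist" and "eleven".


Comparing character by character (same length = 6):
  Pos 0: 'r' vs 'e' !=
  Pos 1: 'e' vs 'l' !=
  Pos 2: 's' vs 'e' !=
  Pos 3: 'i' vs 'v' !=
  Pos 4: 's' vs 'e' !=
  Pos 5: 't' vs 'n' !=
Hamming distance = 6


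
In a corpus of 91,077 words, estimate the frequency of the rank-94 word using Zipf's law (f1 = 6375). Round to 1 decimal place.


Zipf's law: f(r) = f(1) / r
f(1) = 6375
f(94) = 6375 / 94
= 67.8 occurrences


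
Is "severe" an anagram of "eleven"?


Word 1: "eleven" → sorted: eeelnv
Word 2: "severe" → sorted: eeersv
Same letters? eeelnv != eeersv
Anagram = No


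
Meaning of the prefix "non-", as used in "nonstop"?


Prefix: non-
Example: nonstop = non- + stop
Meaning = not


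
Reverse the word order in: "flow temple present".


Original: "flow temple present"
Words (1..n): flow | temple | present
Reversed (n..1): present | temple | flow
Result = "present temple flow"


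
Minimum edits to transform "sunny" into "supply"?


Word 1: "sunny" (length 5)
Word 2: "supply" (length 6)
One optimal edit sequence (insert/delete/substitute each cost 1):
  1. keep 's'
  2. keep 'u'
  3. insert 'p'  (+1)
  4. substitute 'n' -> 'p'  (+1)
  5. substitute 'n' -> 'l'  (+1)
  6. keep 'y'
Total edit operations: 3
Edit distance = 3


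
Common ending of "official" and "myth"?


Word 1: "official"
Word 2: "myth"
Comparing from end:
  Pos -1: 'l' != 'h' (stop)
LCS = "" (length 0)


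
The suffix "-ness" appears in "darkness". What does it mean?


Suffix: -ness
As in: darkness -> dark + -ness
Meaning = state of being


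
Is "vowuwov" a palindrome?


Word: "vowuwov"
Reversed: "vowuwov"
Forward == Backward? vowuwov == vowuwov
Palindrome = Yes


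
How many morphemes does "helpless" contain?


Word: "helpless"
Morphemes: help / -less
Each morpheme carries meaning
= 2 morphemes


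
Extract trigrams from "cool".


Word: "cool" (length 4)
Number of trigrams = 4 - 3 + 1 = 2
  Position 0: "coo"
  Position 1: "ool"
Trigrams = "coo", "ool"


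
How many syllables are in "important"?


Word: "important"
Syllable breakdown: im · por · tant
Counting: 3 parts
= 3 syllables


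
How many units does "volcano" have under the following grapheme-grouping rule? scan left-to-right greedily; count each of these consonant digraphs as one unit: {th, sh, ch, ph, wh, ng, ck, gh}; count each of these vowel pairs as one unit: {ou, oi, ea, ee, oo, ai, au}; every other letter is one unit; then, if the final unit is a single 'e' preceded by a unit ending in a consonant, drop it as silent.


Word: "volcano" (7 letters)
Left-to-right scan:
  1. 'v' (letter)
  2. 'o' (letter)
  3. 'l' (letter)
  4. 'c' (letter)
  5. 'a' (letter)
  6. 'n' (letter)
  7. 'o' (letter)
Units from scan: 7
Sound units = 7 units


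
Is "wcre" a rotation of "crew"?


Word: "crew", Candidate: "wcre"
Method: check if candidate is substring of word+word
"crewcrew" contains "wcre"? Yes
Is rotation = Yes


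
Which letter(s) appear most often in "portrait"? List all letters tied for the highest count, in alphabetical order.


Word: "portrait"
Letter counts:
  'a': 1
  'i': 1
  'o': 1
  'p': 1
  'r': 2
  't': 2
Maximum count = 2
Most frequent = 'r', 't' (2 times each)


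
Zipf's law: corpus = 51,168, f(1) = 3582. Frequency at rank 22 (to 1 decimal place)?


Zipf's law: f(r) = f(1) / r
f(1) = 3582
f(22) = 3582 / 22
= 162.8 occurrences


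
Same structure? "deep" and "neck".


Pattern of "deep": [0, 1, 1, 2]
Pattern of "neck": [0, 1, 2, 3]
Patterns do not match
Same pattern = No


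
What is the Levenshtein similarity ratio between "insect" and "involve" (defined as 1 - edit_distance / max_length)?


Word 1: "insect" (length 6)
Word 2: "involve" (length 7)
One optimal edit sequence:
  1. keep 'i'
  2. keep 'n'
  3. insert 'v'  (+1)
  4. substitute 's' -> 'o'  (+1)
  5. substitute 'e' -> 'l'  (+1)
  6. substitute 'c' -> 'v'  (+1)
  7. substitute 't' -> 'e'  (+1)
Edit distance = 5
Max length = max(6, 7) = 7
Similarity = 1 - 5/7
= 0.2857


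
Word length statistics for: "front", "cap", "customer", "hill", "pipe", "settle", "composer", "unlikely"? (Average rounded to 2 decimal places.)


Lengths: "front"=5, "cap"=3, "customer"=8, "hill"=4, "pipe"=4, "settle"=6, "composer"=8, "unlikely"=8
Sum = 46, Count = 8
Average = 46/8 = 5.75
= avg=5.75, min=3, max=8


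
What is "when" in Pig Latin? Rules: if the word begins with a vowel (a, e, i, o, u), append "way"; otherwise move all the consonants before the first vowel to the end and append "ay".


Word: "when"
Starts with consonant(s) → move to end, add 'ay'
Consonant cluster: "wh"
Pig Latin = "enwhay"


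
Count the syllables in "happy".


Word: "happy"
Syllable breakdown: hap | py
Counting: 2 parts
= 2 syllables


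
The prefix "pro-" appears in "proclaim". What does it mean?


Prefix: pro-
As in: proclaim -> pro- + claim
Meaning = forward / in favor of


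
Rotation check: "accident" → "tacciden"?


Word: "accident", Candidate: "tacciden"
Method: check if candidate is substring of word+word
"accidentaccident" contains "tacciden"? Yes
Is rotation = Yes


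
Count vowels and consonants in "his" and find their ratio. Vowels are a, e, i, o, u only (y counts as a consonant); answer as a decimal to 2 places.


Word: "his"
Vowels (a,e,i,o,u): 1
Consonants: 2
Ratio = 1/2
= 0.50


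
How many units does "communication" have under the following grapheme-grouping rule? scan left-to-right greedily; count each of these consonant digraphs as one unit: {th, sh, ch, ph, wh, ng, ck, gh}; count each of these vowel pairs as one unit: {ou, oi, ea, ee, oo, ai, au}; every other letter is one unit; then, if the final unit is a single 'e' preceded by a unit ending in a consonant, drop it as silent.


Word: "communication" (13 letters)
Left-to-right scan:
  [1] 'c' (letter)
  [2] 'o' (letter)
  [3] 'm' (letter)
  [4] 'm' (letter)
  [5] 'u' (letter)
  [6] 'n' (letter)
  [7] 'i' (letter)
  [8] 'c' (letter)
  [9] 'a' (letter)
  [10] 't' (letter)
  [11] 'i' (letter)
  [12] 'o' (letter)
  [13] 'n' (letter)
Units from scan: 13
Sound units = 13 units


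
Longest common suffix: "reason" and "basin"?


Word 1: "reason"
Word 2: "basin"
Comparing from end:
  Pos -1: 'n' == 'n'
  Pos -2: 'o' != 'i' (stop)
LCS = "n" (length 1)


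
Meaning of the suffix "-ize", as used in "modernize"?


Suffix: -ize
Example: modernize (modern + -ize)
Meaning = to make


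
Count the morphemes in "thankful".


Word: "thankful"
Morphemes: thank + -ful
Each morpheme carries meaning
= 2 morphemes


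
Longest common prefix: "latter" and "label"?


Word 1: "latter"
Word 2: "label"
Comparing from start:
  Pos 0: 'l' == 'l'
  Pos 1: 'a' == 'a'
  Pos 2: 't' != 'b' (stop)
LCP = "la" (length 2)


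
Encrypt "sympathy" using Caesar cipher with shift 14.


Word: "sympathy"
Shift: 14
Each letter → (letter + shift) mod 26:
  's' (18) + 14 = 6 → 'g'
  'y' (24) + 14 = 12 → 'm'
  'm' (12) + 14 = 0 → 'a'
  'p' (15) + 14 = 3 → 'd'
  'a' (0) + 14 = 14 → 'o'
  't' (19) + 14 = 7 → 'h'
  'h' (7) + 14 = 21 → 'v'
  'y' (24) + 14 = 12 → 'm'
Result = "gmadohvm"
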